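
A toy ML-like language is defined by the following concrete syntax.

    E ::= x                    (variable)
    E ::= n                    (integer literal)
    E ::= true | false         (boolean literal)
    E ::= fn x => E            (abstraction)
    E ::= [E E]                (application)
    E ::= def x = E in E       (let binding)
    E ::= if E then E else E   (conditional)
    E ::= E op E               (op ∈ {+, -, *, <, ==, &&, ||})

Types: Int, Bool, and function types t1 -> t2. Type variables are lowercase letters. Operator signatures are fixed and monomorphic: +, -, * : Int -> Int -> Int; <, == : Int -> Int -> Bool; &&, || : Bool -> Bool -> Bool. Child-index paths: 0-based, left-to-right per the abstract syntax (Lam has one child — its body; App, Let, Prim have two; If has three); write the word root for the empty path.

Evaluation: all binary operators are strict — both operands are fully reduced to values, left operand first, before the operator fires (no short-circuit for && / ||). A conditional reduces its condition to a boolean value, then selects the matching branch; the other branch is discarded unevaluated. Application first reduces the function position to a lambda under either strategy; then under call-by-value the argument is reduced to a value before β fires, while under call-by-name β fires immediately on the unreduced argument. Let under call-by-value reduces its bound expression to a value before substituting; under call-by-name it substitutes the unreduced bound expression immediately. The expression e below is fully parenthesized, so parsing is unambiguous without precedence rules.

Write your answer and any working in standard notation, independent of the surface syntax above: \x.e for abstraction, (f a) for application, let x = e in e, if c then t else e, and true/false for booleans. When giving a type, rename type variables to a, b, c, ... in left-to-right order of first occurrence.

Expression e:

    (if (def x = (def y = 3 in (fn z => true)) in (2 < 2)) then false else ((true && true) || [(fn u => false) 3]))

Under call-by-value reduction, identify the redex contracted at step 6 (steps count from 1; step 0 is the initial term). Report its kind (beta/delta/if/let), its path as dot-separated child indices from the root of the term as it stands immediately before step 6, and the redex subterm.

Answer: beta at 1 : ((\u.false) 3)

Trace:
step 0: (if (let x = (let y = 3 in (\z.true)) in (2 < 2)) then false else ((true && true) || ((\u.false) 3)))
step 1: [let@0.0] (if (let x = (\z.true) in (2 < 2)) then false else ((true && true) || ((\u.false) 3)))
step 2: [let@0] (if (2 < 2) then false else ((true && true) || ((\u.false) 3)))
step 3: [delta@0] (if false then false else ((true && true) || ((\u.false) 3)))
step 4: [if@root] ((true && true) || ((\u.false) 3))
step 5: [delta@0] (true || ((\u.false) 3))
step 6: [beta@1] (true || false)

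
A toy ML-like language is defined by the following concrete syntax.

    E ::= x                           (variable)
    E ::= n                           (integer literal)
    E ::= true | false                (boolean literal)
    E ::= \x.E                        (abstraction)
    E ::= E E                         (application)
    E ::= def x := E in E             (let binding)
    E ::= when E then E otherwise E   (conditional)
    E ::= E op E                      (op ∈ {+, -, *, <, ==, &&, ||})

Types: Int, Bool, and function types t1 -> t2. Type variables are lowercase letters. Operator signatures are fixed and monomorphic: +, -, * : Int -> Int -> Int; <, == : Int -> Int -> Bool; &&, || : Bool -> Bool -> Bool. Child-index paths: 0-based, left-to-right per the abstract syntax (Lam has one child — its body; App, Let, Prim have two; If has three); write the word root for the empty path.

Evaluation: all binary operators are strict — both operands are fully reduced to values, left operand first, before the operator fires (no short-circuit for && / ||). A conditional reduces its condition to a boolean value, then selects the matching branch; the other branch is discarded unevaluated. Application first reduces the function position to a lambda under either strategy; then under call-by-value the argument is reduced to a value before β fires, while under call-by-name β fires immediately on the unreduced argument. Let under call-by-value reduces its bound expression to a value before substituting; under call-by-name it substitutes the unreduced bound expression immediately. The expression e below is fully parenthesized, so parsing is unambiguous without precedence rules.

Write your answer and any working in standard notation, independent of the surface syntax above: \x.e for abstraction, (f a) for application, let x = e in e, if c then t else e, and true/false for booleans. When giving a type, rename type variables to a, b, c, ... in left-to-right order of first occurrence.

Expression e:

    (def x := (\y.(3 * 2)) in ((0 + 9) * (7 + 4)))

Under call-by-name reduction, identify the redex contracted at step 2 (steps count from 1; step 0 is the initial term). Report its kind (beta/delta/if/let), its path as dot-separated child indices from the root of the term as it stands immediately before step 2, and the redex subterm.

Answer: delta at 0 : (0 + 9)

Trace:
step 0: (let x = (\y.(3 * 2)) in ((0 + 9) * (7 + 4)))
step 1: [let@root] ((0 + 9) * (7 + 4))
step 2: [delta@0] (9 * (7 + 4))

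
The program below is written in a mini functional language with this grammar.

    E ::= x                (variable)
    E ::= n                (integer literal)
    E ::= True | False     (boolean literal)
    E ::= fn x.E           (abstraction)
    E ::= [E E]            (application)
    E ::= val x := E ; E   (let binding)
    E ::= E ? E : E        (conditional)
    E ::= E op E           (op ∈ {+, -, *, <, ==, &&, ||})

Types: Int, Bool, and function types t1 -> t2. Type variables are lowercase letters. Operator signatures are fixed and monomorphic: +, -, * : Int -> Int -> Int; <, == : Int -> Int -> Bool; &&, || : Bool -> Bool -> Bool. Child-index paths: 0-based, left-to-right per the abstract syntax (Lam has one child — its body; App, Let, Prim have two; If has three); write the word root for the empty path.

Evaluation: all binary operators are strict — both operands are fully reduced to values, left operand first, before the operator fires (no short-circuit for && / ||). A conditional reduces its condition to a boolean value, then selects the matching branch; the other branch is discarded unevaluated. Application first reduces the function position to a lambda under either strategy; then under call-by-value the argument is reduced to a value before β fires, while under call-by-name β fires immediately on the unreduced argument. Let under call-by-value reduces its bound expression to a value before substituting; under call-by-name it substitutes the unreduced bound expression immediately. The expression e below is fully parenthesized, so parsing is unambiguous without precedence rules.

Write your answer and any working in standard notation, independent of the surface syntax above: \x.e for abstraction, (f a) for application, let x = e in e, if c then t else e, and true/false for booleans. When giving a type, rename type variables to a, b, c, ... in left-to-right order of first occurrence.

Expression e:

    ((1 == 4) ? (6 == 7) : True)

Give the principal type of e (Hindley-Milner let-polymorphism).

Derivation:
  unify Int ~ Int
  unify Int ~ Int
  unify Bool ~ Bool
  unify Int ~ Int
  unify Int ~ Int
  unify Bool ~ Bool

Answer: Bool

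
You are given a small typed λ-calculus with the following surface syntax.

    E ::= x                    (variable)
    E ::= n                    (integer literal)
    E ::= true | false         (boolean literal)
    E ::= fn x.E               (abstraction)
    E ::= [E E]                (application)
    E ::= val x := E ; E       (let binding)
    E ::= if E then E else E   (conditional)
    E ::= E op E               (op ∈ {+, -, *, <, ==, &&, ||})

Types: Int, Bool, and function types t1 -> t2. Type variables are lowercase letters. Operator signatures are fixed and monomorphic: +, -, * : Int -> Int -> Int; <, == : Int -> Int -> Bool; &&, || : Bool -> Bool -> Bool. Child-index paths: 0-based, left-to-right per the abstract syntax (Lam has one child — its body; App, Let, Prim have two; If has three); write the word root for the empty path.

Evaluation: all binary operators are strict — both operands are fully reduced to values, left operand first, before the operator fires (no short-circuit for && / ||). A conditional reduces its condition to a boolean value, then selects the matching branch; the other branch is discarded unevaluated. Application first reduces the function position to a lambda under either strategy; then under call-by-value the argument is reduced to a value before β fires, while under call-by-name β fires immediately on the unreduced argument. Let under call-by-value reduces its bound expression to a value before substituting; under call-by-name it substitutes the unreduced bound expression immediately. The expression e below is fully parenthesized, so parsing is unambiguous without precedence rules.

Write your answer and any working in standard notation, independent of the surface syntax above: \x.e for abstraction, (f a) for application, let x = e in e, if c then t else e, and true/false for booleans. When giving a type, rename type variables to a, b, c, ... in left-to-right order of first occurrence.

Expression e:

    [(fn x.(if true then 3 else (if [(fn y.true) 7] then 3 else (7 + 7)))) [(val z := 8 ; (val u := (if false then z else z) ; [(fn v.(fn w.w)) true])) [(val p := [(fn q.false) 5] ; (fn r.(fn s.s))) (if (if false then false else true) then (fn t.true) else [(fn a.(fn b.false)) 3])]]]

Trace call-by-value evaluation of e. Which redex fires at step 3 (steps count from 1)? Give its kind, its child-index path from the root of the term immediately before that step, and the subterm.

Trace:
step 0: ((\x.(if true then 3 else (if ((\y.true) 7) then 3 else (7 + 7)))) ((let z = 8 in (let u = (if false then z else z) in ((\v.(\w.w)) true))) ((let p = ((\q.false) 5) in (\r.(\s.s))) (if (if false then false else true) then (\t.true) else ((\a.(\b.false)) 3)))))
step 1: [let@1.0] ((\x.(if true then 3 else (if ((\y.true) 7) then 3 else (7 + 7)))) ((let u = (if false then 8 else 8) in ((\v.(\w.w)) true)) ((let p = ((\q.false) 5) in (\r.(\s.s))) (if (if false then false else true) then (\t.true) else ((\a.(\b.false)) 3)))))
step 2: [if@1.0.0] ((\x.(if true then 3 else (if ((\y.true) 7) then 3 else (7 + 7)))) ((let u = 8 in ((\v.(\w.w)) true)) ((let p = ((\q.false) 5) in (\r.(\s.s))) (if (if false then false else true) then (\t.true) else ((\a.(\b.false)) 3)))))
step 3: [let@1.0] ((\x.(if true then 3 else (if ((\y.true) 7) then 3 else (7 + 7)))) (((\v.(\w.w)) true) ((let p = ((\q.false) 5) in (\r.(\s.s))) (if (if false then false else true) then (\t.true) else ((\a.(\b.false)) 3)))))

Answer: let at 1.0 : (let u = 8 in ((\v.(\w.w)) true))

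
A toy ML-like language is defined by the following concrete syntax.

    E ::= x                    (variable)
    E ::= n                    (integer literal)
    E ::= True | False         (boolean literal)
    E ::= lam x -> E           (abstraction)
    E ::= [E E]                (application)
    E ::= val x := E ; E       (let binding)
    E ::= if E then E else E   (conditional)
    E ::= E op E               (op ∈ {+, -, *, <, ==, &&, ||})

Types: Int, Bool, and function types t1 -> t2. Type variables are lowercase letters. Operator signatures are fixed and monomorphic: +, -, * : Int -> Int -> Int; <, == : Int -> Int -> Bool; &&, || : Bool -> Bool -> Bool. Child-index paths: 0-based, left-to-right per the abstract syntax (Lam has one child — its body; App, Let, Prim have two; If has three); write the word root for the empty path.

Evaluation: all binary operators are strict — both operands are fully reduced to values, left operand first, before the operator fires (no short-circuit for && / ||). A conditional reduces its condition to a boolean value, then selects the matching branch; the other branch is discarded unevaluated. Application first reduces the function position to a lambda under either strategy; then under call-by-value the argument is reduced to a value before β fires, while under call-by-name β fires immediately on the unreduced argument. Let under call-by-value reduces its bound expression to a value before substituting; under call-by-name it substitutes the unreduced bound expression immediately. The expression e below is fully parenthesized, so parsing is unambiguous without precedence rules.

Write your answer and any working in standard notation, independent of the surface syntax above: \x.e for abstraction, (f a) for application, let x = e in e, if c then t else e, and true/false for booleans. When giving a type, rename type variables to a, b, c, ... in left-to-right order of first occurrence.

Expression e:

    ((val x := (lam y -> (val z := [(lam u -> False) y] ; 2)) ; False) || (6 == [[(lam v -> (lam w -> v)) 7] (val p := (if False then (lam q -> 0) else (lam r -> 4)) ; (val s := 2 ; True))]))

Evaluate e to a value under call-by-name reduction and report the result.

Working:
step 0: ((let x = (\y.(let z = ((\u.false) y) in 2)) in false) || (6 == (((\v.(\w.v)) 7) (let p = (if false then (\q.0) else (\r.4)) in (let s = 2 in true)))))
step 1: [let@0] (false || (6 == (((\v.(\w.v)) 7) (let p = (if false then (\q.0) else (\r.4)) in (let s = 2 in true)))))
step 2: [beta@1.1.0] (false || (6 == ((\w.7) (let p = (if false then (\q.0) else (\r.4)) in (let s = 2 in true)))))
step 3: [beta@1.1] (false || (6 == 7))
step 4: [delta@1] (false || false)
step 5: [delta@root] false

Answer: false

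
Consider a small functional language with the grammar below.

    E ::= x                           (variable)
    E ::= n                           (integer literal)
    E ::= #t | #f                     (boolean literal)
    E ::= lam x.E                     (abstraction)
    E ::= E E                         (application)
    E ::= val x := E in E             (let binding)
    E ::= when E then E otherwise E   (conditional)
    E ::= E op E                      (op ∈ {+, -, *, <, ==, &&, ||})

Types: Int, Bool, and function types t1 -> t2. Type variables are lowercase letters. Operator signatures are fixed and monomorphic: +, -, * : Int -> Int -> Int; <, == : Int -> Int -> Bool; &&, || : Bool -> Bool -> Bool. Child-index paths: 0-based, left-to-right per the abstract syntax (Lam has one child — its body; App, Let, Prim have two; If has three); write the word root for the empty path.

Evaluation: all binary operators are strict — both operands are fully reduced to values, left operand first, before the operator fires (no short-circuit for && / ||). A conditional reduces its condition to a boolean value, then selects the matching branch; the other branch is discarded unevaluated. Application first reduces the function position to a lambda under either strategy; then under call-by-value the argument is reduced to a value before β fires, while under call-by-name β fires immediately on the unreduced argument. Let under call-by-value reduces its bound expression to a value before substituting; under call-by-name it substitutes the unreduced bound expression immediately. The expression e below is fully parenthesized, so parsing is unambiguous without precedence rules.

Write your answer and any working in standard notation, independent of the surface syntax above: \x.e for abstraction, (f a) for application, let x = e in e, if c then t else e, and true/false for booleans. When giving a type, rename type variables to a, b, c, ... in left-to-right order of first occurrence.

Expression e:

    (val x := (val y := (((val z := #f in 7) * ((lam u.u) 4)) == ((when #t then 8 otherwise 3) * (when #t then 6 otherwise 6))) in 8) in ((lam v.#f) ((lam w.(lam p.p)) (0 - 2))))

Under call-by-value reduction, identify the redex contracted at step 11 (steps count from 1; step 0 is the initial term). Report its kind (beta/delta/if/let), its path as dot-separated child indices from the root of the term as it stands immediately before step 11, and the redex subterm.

Answer: beta at 1 : ((\w.(\p.p)) -2)

Working:
step 0: (let x = (let y = (((let z = false in 7) * ((\u.u) 4)) == ((if true then 8 else 3) * (if true then 6 else 6))) in 8) in ((\v.false) ((\w.(\p.p)) (0 - 2))))
step 1: [let@0.0.0.0] (let x = (let y = ((7 * ((\u.u) 4)) == ((if true then 8 else 3) * (if true then 6 else 6))) in 8) in ((\v.false) ((\w.(\p.p)) (0 - 2))))
step 2: [beta@0.0.0.1] (let x = (let y = ((7 * 4) == ((if true then 8 else 3) * (if true then 6 else 6))) in 8) in ((\v.false) ((\w.(\p.p)) (0 - 2))))
step 3: [delta@0.0.0] (let x = (let y = (28 == ((if true then 8 else 3) * (if true then 6 else 6))) in 8) in ((\v.false) ((\w.(\p.p)) (0 - 2))))
step 4: [if@0.0.1.0] (let x = (let y = (28 == (8 * (if true then 6 else 6))) in 8) in ((\v.false) ((\w.(\p.p)) (0 - 2))))
step 5: [if@0.0.1.1] (let x = (let y = (28 == (8 * 6)) in 8) in ((\v.false) ((\w.(\p.p)) (0 - 2))))
step 6: [delta@0.0.1] (let x = (let y = (28 == 48) in 8) in ((\v.false) ((\w.(\p.p)) (0 - 2))))
step 7: [delta@0.0] (let x = (let y = false in 8) in ((\v.false) ((\w.(\p.p)) (0 - 2))))
step 8: [let@0] (let x = 8 in ((\v.false) ((\w.(\p.p)) (0 - 2))))
step 9: [let@root] ((\v.false) ((\w.(\p.p)) (0 - 2)))
step 10: [delta@1.1] ((\v.false) ((\w.(\p.p)) -2))
step 11: [beta@1] ((\v.false) (\p.p))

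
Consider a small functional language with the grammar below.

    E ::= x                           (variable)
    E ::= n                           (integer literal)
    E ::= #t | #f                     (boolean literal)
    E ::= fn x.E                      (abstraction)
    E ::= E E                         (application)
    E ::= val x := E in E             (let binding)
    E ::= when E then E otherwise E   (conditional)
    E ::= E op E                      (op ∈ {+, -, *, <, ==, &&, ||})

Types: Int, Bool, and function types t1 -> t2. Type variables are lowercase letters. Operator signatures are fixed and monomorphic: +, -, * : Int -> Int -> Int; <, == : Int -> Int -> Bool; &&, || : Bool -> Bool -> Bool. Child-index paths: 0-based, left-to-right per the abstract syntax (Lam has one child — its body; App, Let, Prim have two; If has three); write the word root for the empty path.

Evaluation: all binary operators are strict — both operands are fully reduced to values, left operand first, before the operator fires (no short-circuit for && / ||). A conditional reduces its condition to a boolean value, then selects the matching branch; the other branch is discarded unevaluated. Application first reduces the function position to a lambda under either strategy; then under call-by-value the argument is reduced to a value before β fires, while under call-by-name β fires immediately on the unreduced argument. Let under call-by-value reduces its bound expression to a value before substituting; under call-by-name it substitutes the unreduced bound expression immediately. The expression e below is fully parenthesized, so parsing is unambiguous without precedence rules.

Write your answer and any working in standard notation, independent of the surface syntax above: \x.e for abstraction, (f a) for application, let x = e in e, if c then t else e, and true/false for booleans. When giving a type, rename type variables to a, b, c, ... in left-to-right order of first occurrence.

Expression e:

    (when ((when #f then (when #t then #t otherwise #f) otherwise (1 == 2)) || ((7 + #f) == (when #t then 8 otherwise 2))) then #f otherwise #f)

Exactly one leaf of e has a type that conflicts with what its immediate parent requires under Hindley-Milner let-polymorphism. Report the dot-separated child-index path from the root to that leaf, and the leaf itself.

Answer: 0.1.0.1 : false

Working:
  unify Bool ~ Bool
  unify Bool ~ Bool
  unify Bool ~ Bool
  unify Int ~ Int
  unify Int ~ Int
  unify Bool ~ Bool
  unify Bool ~ Bool
  unify Int ~ Int
  unify Bool ~ Int
  FAIL: mismatch Bool ~ Int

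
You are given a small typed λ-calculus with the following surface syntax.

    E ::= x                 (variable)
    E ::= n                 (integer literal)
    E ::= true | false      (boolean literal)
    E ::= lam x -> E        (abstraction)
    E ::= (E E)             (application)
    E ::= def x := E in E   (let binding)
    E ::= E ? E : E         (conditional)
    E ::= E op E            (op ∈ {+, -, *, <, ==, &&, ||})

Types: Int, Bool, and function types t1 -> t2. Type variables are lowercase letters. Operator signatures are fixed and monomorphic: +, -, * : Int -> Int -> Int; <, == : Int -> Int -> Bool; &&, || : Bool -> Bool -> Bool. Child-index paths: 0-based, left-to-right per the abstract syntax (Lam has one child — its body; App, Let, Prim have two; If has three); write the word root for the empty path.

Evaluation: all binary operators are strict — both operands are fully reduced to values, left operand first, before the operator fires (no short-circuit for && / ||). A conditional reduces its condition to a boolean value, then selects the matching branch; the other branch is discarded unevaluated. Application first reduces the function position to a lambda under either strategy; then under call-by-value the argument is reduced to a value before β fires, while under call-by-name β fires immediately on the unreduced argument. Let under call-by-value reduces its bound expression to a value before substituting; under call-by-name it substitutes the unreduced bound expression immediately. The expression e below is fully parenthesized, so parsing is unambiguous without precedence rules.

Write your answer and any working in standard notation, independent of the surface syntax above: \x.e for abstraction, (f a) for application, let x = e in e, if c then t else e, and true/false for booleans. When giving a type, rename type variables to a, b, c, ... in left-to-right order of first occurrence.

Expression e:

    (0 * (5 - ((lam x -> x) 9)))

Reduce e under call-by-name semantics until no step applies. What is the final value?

Answer: 0

Trace:
step 0: (0 * (5 - ((\x.x) 9)))
step 1: [beta@1.1] (0 * (5 - 9))
step 2: [delta@1] (0 * -4)
step 3: [delta@root] 0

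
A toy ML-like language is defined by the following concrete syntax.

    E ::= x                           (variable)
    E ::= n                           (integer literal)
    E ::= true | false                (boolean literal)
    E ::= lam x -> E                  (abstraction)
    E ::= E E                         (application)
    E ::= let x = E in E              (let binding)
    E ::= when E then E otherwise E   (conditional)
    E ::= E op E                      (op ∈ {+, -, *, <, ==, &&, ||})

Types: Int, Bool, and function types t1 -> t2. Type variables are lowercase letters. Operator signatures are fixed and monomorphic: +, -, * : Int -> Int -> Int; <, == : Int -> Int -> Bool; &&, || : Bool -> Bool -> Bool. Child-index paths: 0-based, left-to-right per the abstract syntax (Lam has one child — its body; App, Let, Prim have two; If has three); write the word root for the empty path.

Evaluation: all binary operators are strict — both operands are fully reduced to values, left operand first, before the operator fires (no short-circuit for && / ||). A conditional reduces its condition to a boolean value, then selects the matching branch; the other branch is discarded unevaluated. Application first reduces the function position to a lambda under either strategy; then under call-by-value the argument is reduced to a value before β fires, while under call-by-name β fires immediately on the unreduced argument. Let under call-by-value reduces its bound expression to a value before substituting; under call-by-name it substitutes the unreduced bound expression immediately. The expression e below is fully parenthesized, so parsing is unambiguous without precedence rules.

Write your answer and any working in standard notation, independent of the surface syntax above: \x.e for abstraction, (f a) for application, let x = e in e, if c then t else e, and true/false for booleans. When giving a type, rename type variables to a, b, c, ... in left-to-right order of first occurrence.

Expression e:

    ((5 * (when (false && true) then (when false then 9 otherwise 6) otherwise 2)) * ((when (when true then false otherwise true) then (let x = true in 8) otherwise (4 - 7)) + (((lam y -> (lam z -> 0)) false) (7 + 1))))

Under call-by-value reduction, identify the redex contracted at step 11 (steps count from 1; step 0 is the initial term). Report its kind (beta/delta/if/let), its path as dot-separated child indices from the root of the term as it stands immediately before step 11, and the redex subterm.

Working:
step 0: ((5 * (if (false && true) then (if false then 9 else 6) else 2)) * ((if (if true then false else true) then (let x = true in 8) else (4 - 7)) + (((\y.(\z.0)) false) (7 + 1))))
step 1: [delta@0.1.0] ((5 * (if false then (if false then 9 else 6) else 2)) * ((if (if true then false else true) then (let x = true in 8) else (4 - 7)) + (((\y.(\z.0)) false) (7 + 1))))
step 2: [if@0.1] ((5 * 2) * ((if (if true then false else true) then (let x = true in 8) else (4 - 7)) + (((\y.(\z.0)) false) (7 + 1))))
step 3: [delta@0] (10 * ((if (if true then false else true) then (let x = true in 8) else (4 - 7)) + (((\y.(\z.0)) false) (7 + 1))))
step 4: [if@1.0.0] (10 * ((if false then (let x = true in 8) else (4 - 7)) + (((\y.(\z.0)) false) (7 + 1))))
step 5: [if@1.0] (10 * ((4 - 7) + (((\y.(\z.0)) false) (7 + 1))))
step 6: [delta@1.0] (10 * (-3 + (((\y.(\z.0)) false) (7 + 1))))
step 7: [beta@1.1.0] (10 * (-3 + ((\z.0) (7 + 1))))
step 8: [delta@1.1.1] (10 * (-3 + ((\z.0) 8)))
step 9: [beta@1.1] (10 * (-3 + 0))
step 10: [delta@1] (10 * -3)
step 11: [delta@root] -30

Answer: delta at root : (10 * -3)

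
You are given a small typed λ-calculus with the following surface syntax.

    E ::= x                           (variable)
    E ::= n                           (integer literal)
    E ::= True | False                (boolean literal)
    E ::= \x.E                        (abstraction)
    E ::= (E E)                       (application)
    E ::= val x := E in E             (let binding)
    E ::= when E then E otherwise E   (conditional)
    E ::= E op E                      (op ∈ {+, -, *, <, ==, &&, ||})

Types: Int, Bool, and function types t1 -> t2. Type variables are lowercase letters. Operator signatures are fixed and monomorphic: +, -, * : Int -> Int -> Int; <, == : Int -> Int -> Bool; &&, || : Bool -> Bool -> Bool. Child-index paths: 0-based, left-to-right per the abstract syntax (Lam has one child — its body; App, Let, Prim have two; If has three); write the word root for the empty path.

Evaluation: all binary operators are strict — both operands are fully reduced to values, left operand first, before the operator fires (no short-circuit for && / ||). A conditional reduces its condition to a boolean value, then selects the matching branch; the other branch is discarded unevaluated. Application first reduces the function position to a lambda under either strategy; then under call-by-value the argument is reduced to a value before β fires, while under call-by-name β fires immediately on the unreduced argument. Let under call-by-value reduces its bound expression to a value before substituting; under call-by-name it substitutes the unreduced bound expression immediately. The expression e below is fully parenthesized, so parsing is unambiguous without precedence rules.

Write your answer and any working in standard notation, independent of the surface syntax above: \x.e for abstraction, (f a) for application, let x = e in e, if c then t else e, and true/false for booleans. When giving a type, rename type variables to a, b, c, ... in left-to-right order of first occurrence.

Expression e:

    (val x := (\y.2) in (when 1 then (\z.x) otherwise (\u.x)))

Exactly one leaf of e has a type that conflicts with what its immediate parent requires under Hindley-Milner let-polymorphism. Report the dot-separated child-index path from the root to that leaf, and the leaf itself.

Trace:
\y._ : a -> Int
let x : forall. a -> Int
  unify Int ~ Bool
  FAIL: mismatch Int ~ Bool

Answer: 1.0 : 1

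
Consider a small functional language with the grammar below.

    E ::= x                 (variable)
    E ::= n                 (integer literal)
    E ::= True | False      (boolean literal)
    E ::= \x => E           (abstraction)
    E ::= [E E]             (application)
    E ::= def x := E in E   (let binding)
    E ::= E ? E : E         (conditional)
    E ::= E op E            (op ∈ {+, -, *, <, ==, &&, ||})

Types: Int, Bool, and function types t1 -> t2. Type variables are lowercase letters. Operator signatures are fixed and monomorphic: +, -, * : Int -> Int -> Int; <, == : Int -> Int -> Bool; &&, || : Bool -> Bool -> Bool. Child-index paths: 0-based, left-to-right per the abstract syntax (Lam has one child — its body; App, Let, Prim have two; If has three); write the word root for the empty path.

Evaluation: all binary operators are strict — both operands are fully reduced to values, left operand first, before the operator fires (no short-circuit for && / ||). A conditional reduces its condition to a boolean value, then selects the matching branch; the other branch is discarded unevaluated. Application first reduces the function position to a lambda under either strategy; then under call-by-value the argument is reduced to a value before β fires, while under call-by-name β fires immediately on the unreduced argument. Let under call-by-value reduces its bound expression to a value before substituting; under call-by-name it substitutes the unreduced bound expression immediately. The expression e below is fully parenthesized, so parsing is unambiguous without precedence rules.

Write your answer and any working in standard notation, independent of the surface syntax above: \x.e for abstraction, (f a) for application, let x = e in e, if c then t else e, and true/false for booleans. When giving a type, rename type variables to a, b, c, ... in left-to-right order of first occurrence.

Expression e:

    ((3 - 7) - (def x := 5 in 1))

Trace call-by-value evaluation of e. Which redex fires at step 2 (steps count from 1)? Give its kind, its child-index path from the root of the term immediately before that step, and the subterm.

Answer: let at 1 : (let x = 5 in 1)

Trace:
step 0: ((3 - 7) - (let x = 5 in 1))
step 1: [delta@0] (-4 - (let x = 5 in 1))
step 2: [let@1] (-4 - 1)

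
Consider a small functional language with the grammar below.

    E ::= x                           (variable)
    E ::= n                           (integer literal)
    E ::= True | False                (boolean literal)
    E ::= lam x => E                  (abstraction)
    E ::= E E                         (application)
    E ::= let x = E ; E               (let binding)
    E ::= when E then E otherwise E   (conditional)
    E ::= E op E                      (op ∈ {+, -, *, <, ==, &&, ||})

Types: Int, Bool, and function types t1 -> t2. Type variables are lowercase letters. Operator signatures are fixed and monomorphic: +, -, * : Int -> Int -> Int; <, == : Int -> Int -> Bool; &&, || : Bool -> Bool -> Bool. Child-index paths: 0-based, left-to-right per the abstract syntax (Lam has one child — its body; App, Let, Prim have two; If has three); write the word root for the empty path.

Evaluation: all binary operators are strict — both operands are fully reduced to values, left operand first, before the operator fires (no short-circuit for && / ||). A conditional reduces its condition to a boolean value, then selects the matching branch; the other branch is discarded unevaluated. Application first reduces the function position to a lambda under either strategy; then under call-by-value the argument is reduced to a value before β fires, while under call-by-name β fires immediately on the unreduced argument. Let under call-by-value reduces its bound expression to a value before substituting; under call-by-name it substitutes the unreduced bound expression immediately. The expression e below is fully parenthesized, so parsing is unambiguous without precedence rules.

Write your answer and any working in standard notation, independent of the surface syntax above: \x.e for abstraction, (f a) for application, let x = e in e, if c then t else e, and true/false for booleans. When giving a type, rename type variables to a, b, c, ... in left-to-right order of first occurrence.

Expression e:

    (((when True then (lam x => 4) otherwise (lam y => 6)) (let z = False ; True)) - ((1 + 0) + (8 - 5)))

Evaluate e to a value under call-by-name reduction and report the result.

Answer: 0

Trace:
step 0: (((if true then (\x.4) else (\y.6)) (let z = false in true)) - ((1 + 0) + (8 - 5)))
step 1: [if@0.0] (((\x.4) (let z = false in true)) - ((1 + 0) + (8 - 5)))
step 2: [beta@0] (4 - ((1 + 0) + (8 - 5)))
step 3: [delta@1.0] (4 - (1 + (8 - 5)))
step 4: [delta@1.1] (4 - (1 + 3))
step 5: [delta@1] (4 - 4)
step 6: [delta@root] 0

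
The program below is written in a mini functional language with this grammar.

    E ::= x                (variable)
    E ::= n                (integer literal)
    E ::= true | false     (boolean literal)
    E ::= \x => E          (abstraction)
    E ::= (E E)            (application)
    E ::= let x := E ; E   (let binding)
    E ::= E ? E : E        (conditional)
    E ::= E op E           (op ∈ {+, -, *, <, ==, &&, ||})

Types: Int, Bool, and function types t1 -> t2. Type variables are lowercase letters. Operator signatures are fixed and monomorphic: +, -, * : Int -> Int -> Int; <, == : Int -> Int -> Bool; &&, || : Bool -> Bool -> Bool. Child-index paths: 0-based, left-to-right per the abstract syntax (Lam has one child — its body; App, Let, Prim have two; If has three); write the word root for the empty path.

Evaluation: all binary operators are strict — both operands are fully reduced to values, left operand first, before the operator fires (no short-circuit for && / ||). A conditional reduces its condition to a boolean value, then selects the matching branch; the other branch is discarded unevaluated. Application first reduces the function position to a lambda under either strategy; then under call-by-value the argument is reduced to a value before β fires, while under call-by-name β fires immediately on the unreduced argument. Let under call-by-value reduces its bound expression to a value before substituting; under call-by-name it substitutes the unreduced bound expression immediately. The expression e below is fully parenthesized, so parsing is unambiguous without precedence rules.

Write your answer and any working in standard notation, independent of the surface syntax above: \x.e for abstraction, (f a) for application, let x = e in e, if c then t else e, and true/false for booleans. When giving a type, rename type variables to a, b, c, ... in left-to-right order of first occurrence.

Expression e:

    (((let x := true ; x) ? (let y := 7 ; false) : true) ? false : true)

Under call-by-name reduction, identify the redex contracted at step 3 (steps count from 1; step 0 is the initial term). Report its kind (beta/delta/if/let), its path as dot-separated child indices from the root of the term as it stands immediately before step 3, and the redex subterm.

Trace:
step 0: (if (if (let x = true in x) then (let y = 7 in false) else true) then false else true)
step 1: [let@0.0] (if (if true then (let y = 7 in false) else true) then false else true)
step 2: [if@0] (if (let y = 7 in false) then false else true)
step 3: [let@0] (if false then false else true)

Answer: let at 0 : (let y = 7 in false)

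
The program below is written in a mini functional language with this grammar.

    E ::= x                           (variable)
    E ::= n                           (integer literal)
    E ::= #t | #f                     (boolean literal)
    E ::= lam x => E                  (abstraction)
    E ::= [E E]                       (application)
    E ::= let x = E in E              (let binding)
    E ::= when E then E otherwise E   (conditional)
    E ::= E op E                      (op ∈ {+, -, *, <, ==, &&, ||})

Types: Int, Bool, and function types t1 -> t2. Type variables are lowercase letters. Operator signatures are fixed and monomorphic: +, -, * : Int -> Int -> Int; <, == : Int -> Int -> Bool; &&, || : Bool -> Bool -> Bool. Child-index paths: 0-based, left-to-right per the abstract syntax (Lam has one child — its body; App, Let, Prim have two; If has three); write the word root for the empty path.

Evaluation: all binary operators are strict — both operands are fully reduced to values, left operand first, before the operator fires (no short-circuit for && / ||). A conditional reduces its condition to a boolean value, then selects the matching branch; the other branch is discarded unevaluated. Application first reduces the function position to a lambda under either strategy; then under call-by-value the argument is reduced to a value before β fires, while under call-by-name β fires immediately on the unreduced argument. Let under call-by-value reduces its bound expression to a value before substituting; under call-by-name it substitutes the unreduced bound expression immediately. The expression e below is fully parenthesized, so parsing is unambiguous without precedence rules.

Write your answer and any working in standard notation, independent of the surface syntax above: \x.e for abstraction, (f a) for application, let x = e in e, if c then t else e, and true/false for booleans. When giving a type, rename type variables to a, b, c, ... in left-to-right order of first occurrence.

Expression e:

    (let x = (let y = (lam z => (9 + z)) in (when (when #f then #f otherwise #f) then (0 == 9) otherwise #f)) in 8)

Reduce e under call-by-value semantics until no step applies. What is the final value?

Derivation:
step 0: (let x = (let y = (\z.(9 + z)) in (if (if false then false else false) then (0 == 9) else false)) in 8)
step 1: [let@0] (let x = (if (if false then false else false) then (0 == 9) else false) in 8)
step 2: [if@0.0] (let x = (if false then (0 == 9) else false) in 8)
step 3: [if@0] (let x = false in 8)
step 4: [let@root] 8

Answer: 8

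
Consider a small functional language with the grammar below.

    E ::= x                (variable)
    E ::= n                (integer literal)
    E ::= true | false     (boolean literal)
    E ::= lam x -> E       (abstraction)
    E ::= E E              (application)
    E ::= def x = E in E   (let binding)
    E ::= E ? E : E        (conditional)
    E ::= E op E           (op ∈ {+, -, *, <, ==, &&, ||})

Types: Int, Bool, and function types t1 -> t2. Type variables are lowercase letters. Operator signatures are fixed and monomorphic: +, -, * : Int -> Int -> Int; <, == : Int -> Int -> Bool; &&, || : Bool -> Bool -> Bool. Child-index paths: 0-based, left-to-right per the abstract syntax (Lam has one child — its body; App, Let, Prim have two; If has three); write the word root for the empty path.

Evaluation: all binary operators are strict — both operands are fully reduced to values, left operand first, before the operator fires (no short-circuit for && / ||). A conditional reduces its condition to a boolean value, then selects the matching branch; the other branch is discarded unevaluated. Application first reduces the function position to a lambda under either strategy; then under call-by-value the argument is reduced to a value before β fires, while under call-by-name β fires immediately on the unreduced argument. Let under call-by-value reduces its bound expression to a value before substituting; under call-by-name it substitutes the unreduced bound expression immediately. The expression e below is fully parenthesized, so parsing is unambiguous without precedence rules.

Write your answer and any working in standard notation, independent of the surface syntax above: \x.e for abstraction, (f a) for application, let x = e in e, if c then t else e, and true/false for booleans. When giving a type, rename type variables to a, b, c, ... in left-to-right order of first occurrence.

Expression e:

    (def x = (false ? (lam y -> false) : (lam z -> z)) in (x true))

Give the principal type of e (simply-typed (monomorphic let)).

Derivation:
  unify Bool ~ Bool
\y._ : a -> Bool
z : b
\z._ : b -> b
  unify a -> Bool ~ b -> b
  unify a ~ b
  unify Bool ~ b
let x : Bool -> Bool
x : Bool -> Bool
  unify Bool -> Bool ~ Bool -> c
  unify Bool ~ Bool
  unify Bool ~ c
_ _ : Bool

Answer: Bool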